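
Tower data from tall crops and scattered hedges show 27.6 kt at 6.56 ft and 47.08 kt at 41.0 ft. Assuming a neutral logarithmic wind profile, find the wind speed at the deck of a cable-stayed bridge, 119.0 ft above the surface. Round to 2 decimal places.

58.41 kt

Log law: V ∝ ln(z/z₀). From the pair, with r = V₁/V₂ = 0.58624,
ln z₀ = (ln z₁ − r·ln z₂)/(1 − r) = (1.8810 − 0.58624×3.7136)/0.41376 = -0.7155 → z₀ = 0.4890 ft
V₃ = V₁ · ln(z₃/z₀)/ln(z₁/z₀) = 27.6 × 5.4946/2.5965 = 58.4066 kt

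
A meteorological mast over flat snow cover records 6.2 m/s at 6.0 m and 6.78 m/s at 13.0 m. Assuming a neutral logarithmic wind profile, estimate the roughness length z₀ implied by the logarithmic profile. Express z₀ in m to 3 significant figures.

z₀ ≈ 0.00154 m

Log law: V(z) ∝ ln(z/z₀). With r = V₁/V₂ = 6.2/6.78 = 0.91445,
r · ln(z₂/z₀) = ln(z₁/z₀) ⇒ ln z₀ = (ln z₁ − r·ln z₂)/(1 − r)
ln z₀ = (1.79176 − 0.91445×2.56495) / 0.08555 = -6.4734
z₀ = exp(-6.4734) = 0.001544 m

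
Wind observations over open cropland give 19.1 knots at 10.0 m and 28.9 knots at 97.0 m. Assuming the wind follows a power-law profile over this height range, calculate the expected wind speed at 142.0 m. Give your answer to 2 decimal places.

30.98 knots

First find α: α = ln(V₂/V₁)/ln(z₂/z₁) = ln(28.9/19.1)/ln(97.0/10.0) = 0.41415/2.27213 = 0.1823
Extrapolate from 97.0 m to 142.0 m: V₃ = 28.9 × (142.0/97.0)^0.1823 = 28.9 × 1.0719 = 30.9790 knots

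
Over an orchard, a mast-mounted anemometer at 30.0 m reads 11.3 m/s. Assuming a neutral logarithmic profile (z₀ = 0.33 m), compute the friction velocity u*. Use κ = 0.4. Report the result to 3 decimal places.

u* ≈ 1.002 m/s

Log law: V(z) = (u*/κ) · ln(z/z₀) ⇒ u* = κ · V / ln(z/z₀)
u* = 0.4 × 11.3 / ln(30.0/0.33) = 0.4 × 11.3 / 4.5099
   = 4.5200 / 4.5099 = 1.0022 m/s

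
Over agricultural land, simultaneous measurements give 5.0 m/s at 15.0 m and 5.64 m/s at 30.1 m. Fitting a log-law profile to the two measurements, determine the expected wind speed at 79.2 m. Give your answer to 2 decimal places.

Log law: V ∝ ln(z/z₀). From the pair, with r = V₁/V₂ = 0.88652,
ln z₀ = (ln z₁ − r·ln z₂)/(1 − r) = (2.7081 − 0.88652×3.4045)/0.11348 = -2.7332 → z₀ = 0.06501 m
V₃ = V₁ · ln(z₃/z₀)/ln(z₁/z₀) = 5.0 × 7.1051/5.4412 = 6.5290 m/s

6.53 m/s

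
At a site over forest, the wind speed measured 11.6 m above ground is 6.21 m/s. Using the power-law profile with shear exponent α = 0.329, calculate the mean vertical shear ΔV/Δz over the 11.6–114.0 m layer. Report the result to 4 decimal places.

0.0680 m/s/m

Power law: V₂ = V₁ · (z₂/z₁)^α = 6.21 × (9.8276)^0.329 = 13.1706 m/s
ΔV/Δz = (13.1706 − 6.21)/(114.0 − 11.6) = 6.9606/102.4000 = 0.06797 m/s/m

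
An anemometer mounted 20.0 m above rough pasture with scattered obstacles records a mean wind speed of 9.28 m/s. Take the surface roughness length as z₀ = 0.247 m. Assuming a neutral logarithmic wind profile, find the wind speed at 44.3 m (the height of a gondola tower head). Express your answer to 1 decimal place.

11.0 m/s

Log law: V(z) ∝ ln(z/z₀), so V₂/V₁ = ln(z₂/z₀) / ln(z₁/z₀).
ln(44.3/0.247) = 5.1894, ln(20.0/0.247) = 4.3941
V₂ = 9.28 × 5.1894/4.3941 = 9.28 × 1.1810 = 10.9595 m/s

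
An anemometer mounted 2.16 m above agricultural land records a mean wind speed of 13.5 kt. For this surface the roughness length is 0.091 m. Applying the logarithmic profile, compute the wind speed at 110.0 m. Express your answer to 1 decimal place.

Log law: V(z) ∝ ln(z/z₀), so V₂/V₁ = ln(z₂/z₀) / ln(z₁/z₀).
ln(110.0/0.091) = 7.0974, ln(2.16/0.091) = 3.1670
V₂ = 13.5 × 7.0974/3.1670 = 13.5 × 2.2410 = 30.2540 kt

30.3 kt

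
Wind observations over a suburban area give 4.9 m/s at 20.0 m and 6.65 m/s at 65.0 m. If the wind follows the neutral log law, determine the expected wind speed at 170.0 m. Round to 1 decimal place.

8.1 m/s

Log law: V ∝ ln(z/z₀). From the pair, with r = V₁/V₂ = 0.73684,
ln z₀ = (ln z₁ − r·ln z₂)/(1 − r) = (2.9957 − 0.73684×4.1744)/0.26316 = -0.3045 → z₀ = 0.7375 m
V₃ = V₁ · ln(z₃/z₀)/ln(z₁/z₀) = 4.9 × 5.4403/3.3002 = 8.0774 m/s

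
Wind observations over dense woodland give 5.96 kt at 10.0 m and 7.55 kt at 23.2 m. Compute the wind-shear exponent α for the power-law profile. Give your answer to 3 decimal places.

Power law: V₂/V₁ = (z₂/z₁)^α ⇒ α = ln(V₂/V₁) / ln(z₂/z₁)
α = ln(7.55/5.96) / ln(23.2/10.0) = ln(1.2668) / ln(2.3200)
  = 0.23648 / 0.84157 = 0.28100

α ≈ 0.281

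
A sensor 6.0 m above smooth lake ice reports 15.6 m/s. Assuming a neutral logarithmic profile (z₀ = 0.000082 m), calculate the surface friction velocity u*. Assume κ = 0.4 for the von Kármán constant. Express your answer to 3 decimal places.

u* ≈ 0.557 m/s

Log law: V(z) = (u*/κ) · ln(z/z₀) ⇒ u* = κ · V / ln(z/z₀)
u* = 0.4 × 15.6 / ln(6.0/0.000082) = 0.4 × 15.6 / 11.2006
   = 6.2400 / 11.2006 = 0.5571 m/s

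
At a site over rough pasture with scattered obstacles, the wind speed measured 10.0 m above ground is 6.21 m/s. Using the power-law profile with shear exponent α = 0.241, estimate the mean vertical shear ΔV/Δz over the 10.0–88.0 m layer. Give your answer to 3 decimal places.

Power law: V₂ = V₁ · (z₂/z₁)^α = 6.21 × (8.8000)^0.241 = 10.4885 m/s
ΔV/Δz = (10.4885 − 6.21)/(88.0 − 10.0) = 4.2785/78.0000 = 0.05485 m/s/m

0.055 m/s/m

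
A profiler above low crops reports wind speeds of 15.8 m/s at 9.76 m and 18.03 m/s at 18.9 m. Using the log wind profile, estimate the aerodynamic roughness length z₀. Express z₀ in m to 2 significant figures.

z₀ ≈ 0.090 m

Log law: V(z) ∝ ln(z/z₀). With r = V₁/V₂ = 15.8/18.03 = 0.87632,
r · ln(z₂/z₀) = ln(z₁/z₀) ⇒ ln z₀ = (ln z₁ − r·ln z₂)/(1 − r)
ln z₀ = (2.27829 − 0.87632×2.93916) / 0.12368 = -2.4041
z₀ = exp(-2.4041) = 0.09035 m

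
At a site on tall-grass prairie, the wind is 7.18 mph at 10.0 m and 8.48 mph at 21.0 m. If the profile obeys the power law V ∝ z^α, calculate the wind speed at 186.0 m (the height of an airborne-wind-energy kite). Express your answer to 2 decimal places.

13.83 mph

First find α: α = ln(V₂/V₁)/ln(z₂/z₁) = ln(8.48/7.18)/ln(21.0/10.0) = 0.16641/0.74194 = 0.2243
Extrapolate from 21.0 m to 186.0 m: V₃ = 8.48 × (186.0/21.0)^0.2243 = 8.48 × 1.6311 = 13.8314 mph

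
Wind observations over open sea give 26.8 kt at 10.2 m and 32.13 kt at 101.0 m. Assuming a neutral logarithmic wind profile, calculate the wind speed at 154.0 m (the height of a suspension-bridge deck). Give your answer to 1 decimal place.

33.1 kt

Log law: V ∝ ln(z/z₀). From the pair, with r = V₁/V₂ = 0.83411,
ln z₀ = (ln z₁ − r·ln z₂)/(1 − r) = (2.3224 − 0.83411×4.6151)/0.16589 = -9.2058 → z₀ = 0.0001005 m
V₃ = V₁ · ln(z₃/z₀)/ln(z₁/z₀) = 26.8 × 14.2428/11.5282 = 33.1106 kt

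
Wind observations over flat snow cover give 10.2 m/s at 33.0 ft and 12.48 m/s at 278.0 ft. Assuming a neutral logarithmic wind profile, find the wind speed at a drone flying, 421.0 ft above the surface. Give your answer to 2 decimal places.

12.92 m/s

Log law: V ∝ ln(z/z₀). From the pair, with r = V₁/V₂ = 0.81731,
ln z₀ = (ln z₁ − r·ln z₂)/(1 − r) = (3.4965 − 0.81731×5.6276)/0.18269 = -6.0374 → z₀ = 0.002388 ft
V₃ = V₁ · ln(z₃/z₀)/ln(z₁/z₀) = 10.2 × 12.0801/9.5339 = 12.9240 m/s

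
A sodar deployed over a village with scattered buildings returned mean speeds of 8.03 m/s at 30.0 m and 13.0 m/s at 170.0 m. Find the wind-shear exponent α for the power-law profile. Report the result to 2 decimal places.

Power law: V₂/V₁ = (z₂/z₁)^α ⇒ α = ln(V₂/V₁) / ln(z₂/z₁)
α = ln(13.0/8.03) / ln(170.0/30.0) = ln(1.6189) / ln(5.6667)
  = 0.48176 / 1.73460 = 0.27774

α ≈ 0.28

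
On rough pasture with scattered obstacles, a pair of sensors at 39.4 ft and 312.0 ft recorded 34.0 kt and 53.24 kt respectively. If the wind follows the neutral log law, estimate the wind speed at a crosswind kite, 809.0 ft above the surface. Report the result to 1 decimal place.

62.1 kt

Log law: V ∝ ln(z/z₀). From the pair, with r = V₁/V₂ = 0.63862,
ln z₀ = (ln z₁ − r·ln z₂)/(1 − r) = (3.6738 − 0.63862×5.7430)/0.36138 = 0.0171 → z₀ = 1.017 ft
V₃ = V₁ · ln(z₃/z₀)/ln(z₁/z₀) = 34.0 × 6.6787/3.6567 = 62.0992 kt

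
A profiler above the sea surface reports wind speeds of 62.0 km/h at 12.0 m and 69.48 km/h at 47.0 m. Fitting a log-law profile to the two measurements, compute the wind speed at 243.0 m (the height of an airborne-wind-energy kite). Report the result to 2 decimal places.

Log law: V ∝ ln(z/z₀). From the pair, with r = V₁/V₂ = 0.89234,
ln z₀ = (ln z₁ − r·ln z₂)/(1 − r) = (2.4849 − 0.89234×3.8501)/0.10766 = -8.8313 → z₀ = 0.0001461 m
V₃ = V₁ · ln(z₃/z₀)/ln(z₁/z₀) = 62.0 × 14.3243/11.3162 = 78.4813 km/h

78.48 km/h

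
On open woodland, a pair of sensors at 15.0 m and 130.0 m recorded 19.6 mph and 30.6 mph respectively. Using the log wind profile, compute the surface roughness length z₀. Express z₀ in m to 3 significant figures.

Log law: V(z) ∝ ln(z/z₀). With r = V₁/V₂ = 19.6/30.6 = 0.64052,
r · ln(z₂/z₀) = ln(z₁/z₀) ⇒ ln z₀ = (ln z₁ − r·ln z₂)/(1 − r)
ln z₀ = (2.70805 − 0.64052×4.86753) / 0.35948 = -1.1398
z₀ = exp(-1.1398) = 0.3199 m

z₀ ≈ 0.320 m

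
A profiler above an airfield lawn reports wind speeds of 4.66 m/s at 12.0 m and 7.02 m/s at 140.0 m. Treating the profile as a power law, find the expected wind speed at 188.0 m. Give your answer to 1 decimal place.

7.4 m/s

First find α: α = ln(V₂/V₁)/ln(z₂/z₁) = ln(7.02/4.66)/ln(140.0/12.0) = 0.40975/2.45674 = 0.1668
Extrapolate from 140.0 m to 188.0 m: V₃ = 7.02 × (188.0/140.0)^0.1668 = 7.02 × 1.0504 = 7.3738 m/s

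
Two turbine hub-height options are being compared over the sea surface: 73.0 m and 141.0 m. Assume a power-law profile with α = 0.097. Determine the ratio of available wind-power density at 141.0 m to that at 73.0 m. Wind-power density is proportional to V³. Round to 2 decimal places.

1.21

Speed ratio: V_B/V_A = (z_B/z_A)^α = (141.0/73.0)^0.097 = (1.9315)^0.097 = 1.06594
Power-density ratio: P_B/P_A = (V_B/V_A)³ = (1.06594)³ = 1.21114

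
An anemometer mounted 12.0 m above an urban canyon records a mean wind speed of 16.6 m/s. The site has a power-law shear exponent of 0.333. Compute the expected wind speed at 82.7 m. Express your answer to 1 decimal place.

31.6 m/s

Power-law profile: V₂ = V₁ · (z₂/z₁)^α
V₂ = 16.6 × (82.7/12.0)^0.333 = 16.6 × (6.8917)^0.333
    = 16.6 × 1.9018 = 31.5697 m/s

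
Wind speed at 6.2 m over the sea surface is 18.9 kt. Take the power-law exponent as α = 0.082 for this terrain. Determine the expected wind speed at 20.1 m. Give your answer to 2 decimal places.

20.81 kt

Power-law profile: V₂ = V₁ · (z₂/z₁)^α
V₂ = 18.9 × (20.1/6.2)^0.082 = 18.9 × (3.2419)^0.082
    = 18.9 × 1.1013 = 20.8136 kt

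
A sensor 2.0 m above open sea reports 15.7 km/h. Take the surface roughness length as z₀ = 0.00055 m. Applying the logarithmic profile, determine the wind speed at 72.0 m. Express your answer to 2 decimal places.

Log law: V(z) ∝ ln(z/z₀), so V₂/V₁ = ln(z₂/z₀) / ln(z₁/z₀).
ln(72.0/0.00055) = 11.7823, ln(2.0/0.00055) = 8.1987
V₂ = 15.7 × 11.7823/8.1987 = 15.7 × 1.4371 = 22.5622 km/h

22.56 km/h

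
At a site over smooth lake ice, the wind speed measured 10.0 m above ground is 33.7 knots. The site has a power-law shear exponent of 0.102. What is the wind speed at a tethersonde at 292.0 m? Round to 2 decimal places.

47.54 knots

Power-law profile: V₂ = V₁ · (z₂/z₁)^α
V₂ = 33.7 × (292.0/10.0)^0.102 = 33.7 × (29.2000)^0.102
    = 33.7 × 1.4108 = 47.5444 knots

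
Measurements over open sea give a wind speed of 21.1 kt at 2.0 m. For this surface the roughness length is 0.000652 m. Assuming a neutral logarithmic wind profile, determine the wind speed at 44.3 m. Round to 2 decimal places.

29.24 kt

Log law: V(z) ∝ ln(z/z₀), so V₂/V₁ = ln(z₂/z₀) / ln(z₁/z₀).
ln(44.3/0.000652) = 11.1265, ln(2.0/0.000652) = 8.0286
V₂ = 21.1 × 11.1265/8.0286 = 21.1 × 1.3858 = 29.2414 kt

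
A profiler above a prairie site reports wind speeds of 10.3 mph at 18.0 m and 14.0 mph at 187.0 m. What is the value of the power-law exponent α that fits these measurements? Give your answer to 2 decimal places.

α ≈ 0.13

Power law: V₂/V₁ = (z₂/z₁)^α ⇒ α = ln(V₂/V₁) / ln(z₂/z₁)
α = ln(14.0/10.3) / ln(187.0/18.0) = ln(1.3592) / ln(10.3889)
  = 0.30691 / 2.34074 = 0.13112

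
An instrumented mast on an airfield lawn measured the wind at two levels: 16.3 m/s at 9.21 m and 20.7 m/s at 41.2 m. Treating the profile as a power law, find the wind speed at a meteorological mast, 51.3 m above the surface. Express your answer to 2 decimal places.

First find α: α = ln(V₂/V₁)/ln(z₂/z₁) = ln(20.7/16.3)/ln(41.2/9.21) = 0.23897/1.49815 = 0.1595
Extrapolate from 41.2 m to 51.3 m: V₃ = 20.7 × (51.3/41.2)^0.1595 = 20.7 × 1.0356 = 21.4367 m/s

21.44 m/s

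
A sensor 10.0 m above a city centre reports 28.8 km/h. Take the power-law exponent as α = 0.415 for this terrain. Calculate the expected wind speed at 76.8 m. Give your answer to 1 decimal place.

67.1 km/h

Power-law profile: V₂ = V₁ · (z₂/z₁)^α
V₂ = 28.8 × (76.8/10.0)^0.415 = 28.8 × (7.6800)^0.415
    = 28.8 × 2.3304 = 67.1147 km/h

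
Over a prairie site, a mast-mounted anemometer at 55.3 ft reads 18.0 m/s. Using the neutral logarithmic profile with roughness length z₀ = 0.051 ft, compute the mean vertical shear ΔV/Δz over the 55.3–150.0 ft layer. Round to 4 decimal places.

Log law: V₂ = V₁ · ln(z₂/z₀)/ln(z₁/z₀) = 18.0 × 7.9866/6.9887 = 20.5701 m/s
ΔV/Δz = (20.5701 − 18.0)/(150.0 − 55.3) = 2.5701/94.7000 = 0.02714 m/s/ft

0.0271 m/s/ft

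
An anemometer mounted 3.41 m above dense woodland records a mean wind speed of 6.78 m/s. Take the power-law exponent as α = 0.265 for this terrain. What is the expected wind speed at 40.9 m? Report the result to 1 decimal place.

Power-law profile: V₂ = V₁ · (z₂/z₁)^α
V₂ = 6.78 × (40.9/3.41)^0.265 = 6.78 × (11.9941)^0.265
    = 6.78 × 1.9316 = 13.0965 m/s

13.1 m/s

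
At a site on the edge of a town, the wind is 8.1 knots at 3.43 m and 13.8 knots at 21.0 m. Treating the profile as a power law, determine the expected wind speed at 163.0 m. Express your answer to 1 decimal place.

25.2 knots

First find α: α = ln(V₂/V₁)/ln(z₂/z₁) = ln(13.8/8.1)/ln(21.0/3.43) = 0.53280/1.81196 = 0.2940
Extrapolate from 21.0 m to 163.0 m: V₃ = 13.8 × (163.0/21.0)^0.2940 = 13.8 × 1.8268 = 25.2100 knots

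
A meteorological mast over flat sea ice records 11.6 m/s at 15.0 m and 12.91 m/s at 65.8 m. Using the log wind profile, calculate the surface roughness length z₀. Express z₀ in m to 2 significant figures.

Log law: V(z) ∝ ln(z/z₀). With r = V₁/V₂ = 11.6/12.91 = 0.89853,
r · ln(z₂/z₀) = ln(z₁/z₀) ⇒ ln z₀ = (ln z₁ − r·ln z₂)/(1 − r)
ln z₀ = (2.70805 − 0.89853×4.18662) / 0.10147 = -10.3846
z₀ = exp(-10.3846) = 0.00003090 m

z₀ ≈ 0.000031 m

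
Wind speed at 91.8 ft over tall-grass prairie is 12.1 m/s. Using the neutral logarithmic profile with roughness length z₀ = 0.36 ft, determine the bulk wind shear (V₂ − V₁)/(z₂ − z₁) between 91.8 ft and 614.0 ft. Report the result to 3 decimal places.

0.008 m/s/ft

Log law: V₂ = V₁ · ln(z₂/z₀)/ln(z₁/z₀) = 12.1 × 7.4416/5.5413 = 16.2497 m/s
ΔV/Δz = (16.2497 − 12.1)/(614.0 − 91.8) = 4.1497/522.2000 = 0.00795 m/s/ft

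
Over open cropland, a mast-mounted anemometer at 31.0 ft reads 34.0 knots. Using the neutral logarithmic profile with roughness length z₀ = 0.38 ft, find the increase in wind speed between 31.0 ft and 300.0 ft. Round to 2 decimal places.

Log law: V₂ = V₁ · ln(z₂/z₀)/ln(z₁/z₀) = 34.0 × 6.6714/4.4016 = 51.5331 knots
ΔV = 51.5331 − 34.0 = 17.5331 knots

17.53 knots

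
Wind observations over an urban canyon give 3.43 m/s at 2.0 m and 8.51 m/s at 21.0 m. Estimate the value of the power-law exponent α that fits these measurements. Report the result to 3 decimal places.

α ≈ 0.386

Power law: V₂/V₁ = (z₂/z₁)^α ⇒ α = ln(V₂/V₁) / ln(z₂/z₁)
α = ln(8.51/3.43) / ln(21.0/2.0) = ln(2.4810) / ln(10.5000)
  = 0.90868 / 2.35138 = 0.38645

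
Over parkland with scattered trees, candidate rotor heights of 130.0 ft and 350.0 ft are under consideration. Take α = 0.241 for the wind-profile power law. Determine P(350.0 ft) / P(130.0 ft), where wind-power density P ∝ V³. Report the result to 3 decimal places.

Speed ratio: V_B/V_A = (z_B/z_A)^α = (350.0/130.0)^0.241 = (2.6923)^0.241 = 1.26958
Power-density ratio: P_B/P_A = (V_B/V_A)³ = (1.26958)³ = 2.04635

2.046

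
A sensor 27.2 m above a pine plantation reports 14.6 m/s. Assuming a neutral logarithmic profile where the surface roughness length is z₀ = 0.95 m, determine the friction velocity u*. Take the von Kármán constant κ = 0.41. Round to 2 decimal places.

Log law: V(z) = (u*/κ) · ln(z/z₀) ⇒ u* = κ · V / ln(z/z₀)
u* = 0.41 × 14.6 / ln(27.2/0.95) = 0.41 × 14.6 / 3.3545
   = 5.9860 / 3.3545 = 1.7845 m/s

u* ≈ 1.78 m/s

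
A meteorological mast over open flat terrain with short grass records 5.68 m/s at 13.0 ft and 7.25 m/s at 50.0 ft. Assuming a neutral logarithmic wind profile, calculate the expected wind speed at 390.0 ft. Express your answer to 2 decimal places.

Log law: V ∝ ln(z/z₀). From the pair, with r = V₁/V₂ = 0.78345,
ln z₀ = (ln z₁ − r·ln z₂)/(1 − r) = (2.5649 − 0.78345×3.9120)/0.21655 = -2.3085 → z₀ = 0.09941 ft
V₃ = V₁ · ln(z₃/z₀)/ln(z₁/z₀) = 5.68 × 8.2747/4.8735 = 9.6441 m/s

9.64 m/s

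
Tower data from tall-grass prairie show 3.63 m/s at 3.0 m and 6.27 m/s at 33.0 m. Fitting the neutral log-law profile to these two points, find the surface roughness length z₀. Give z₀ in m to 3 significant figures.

Log law: V(z) ∝ ln(z/z₀). With r = V₁/V₂ = 3.63/6.27 = 0.57895,
r · ln(z₂/z₀) = ln(z₁/z₀) ⇒ ln z₀ = (ln z₁ − r·ln z₂)/(1 − r)
ln z₀ = (1.09861 − 0.57895×3.49651) / 0.42105 = -2.1985
z₀ = exp(-2.1985) = 0.1110 m

z₀ ≈ 0.111 m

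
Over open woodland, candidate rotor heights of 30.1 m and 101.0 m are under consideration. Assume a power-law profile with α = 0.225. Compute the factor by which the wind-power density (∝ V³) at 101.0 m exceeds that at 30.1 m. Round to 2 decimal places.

Speed ratio: V_B/V_A = (z_B/z_A)^α = (101.0/30.1)^0.225 = (3.3555)^0.225 = 1.31309
Power-density ratio: P_B/P_A = (V_B/V_A)³ = (1.31309)³ = 2.26404

2.26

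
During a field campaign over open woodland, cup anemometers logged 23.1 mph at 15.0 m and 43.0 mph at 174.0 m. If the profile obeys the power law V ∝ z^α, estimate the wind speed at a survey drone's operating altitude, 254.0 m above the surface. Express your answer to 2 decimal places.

47.33 mph

First find α: α = ln(V₂/V₁)/ln(z₂/z₁) = ln(43.0/23.1)/ln(174.0/15.0) = 0.62137/2.45101 = 0.2535
Extrapolate from 174.0 m to 254.0 m: V₃ = 43.0 × (254.0/174.0)^0.2535 = 43.0 × 1.1006 = 47.3279 mph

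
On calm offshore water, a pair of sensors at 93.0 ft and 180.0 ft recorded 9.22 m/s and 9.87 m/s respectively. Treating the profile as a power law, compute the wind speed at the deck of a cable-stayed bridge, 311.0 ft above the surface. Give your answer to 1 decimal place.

First find α: α = ln(V₂/V₁)/ln(z₂/z₁) = ln(9.87/9.22)/ln(180.0/93.0) = 0.06812/0.66036 = 0.1032
Extrapolate from 180.0 ft to 311.0 ft: V₃ = 9.87 × (311.0/180.0)^0.1032 = 9.87 × 1.0580 = 10.4428 m/s

10.4 m/s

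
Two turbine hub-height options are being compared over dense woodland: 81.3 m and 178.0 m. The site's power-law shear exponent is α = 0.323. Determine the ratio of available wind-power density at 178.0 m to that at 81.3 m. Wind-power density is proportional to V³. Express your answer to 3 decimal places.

2.137

Speed ratio: V_B/V_A = (z_B/z_A)^α = (178.0/81.3)^0.323 = (2.1894)^0.323 = 1.28803
Power-density ratio: P_B/P_A = (V_B/V_A)³ = (1.28803)³ = 2.13688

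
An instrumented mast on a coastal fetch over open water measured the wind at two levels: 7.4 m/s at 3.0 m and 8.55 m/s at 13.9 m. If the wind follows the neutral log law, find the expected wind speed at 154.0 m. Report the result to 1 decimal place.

10.4 m/s

Log law: V ∝ ln(z/z₀). From the pair, with r = V₁/V₂ = 0.86550,
ln z₀ = (ln z₁ − r·ln z₂)/(1 − r) = (1.0986 − 0.86550×2.6319)/0.13450 = -8.7677 → z₀ = 0.0001557 m
V₃ = V₁ · ln(z₃/z₀)/ln(z₁/z₀) = 7.4 × 13.8046/9.8663 = 10.3539 m/s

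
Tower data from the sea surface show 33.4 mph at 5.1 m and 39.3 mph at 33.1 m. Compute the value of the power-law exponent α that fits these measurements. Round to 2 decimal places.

Power law: V₂/V₁ = (z₂/z₁)^α ⇒ α = ln(V₂/V₁) / ln(z₂/z₁)
α = ln(39.3/33.4) / ln(33.1/5.1) = ln(1.1766) / ln(6.4902)
  = 0.16267 / 1.87029 = 0.08697

α ≈ 0.09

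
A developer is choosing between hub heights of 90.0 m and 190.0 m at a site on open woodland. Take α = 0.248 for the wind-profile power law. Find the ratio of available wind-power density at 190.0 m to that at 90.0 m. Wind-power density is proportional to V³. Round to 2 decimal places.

1.74

Speed ratio: V_B/V_A = (z_B/z_A)^α = (190.0/90.0)^0.248 = (2.1111)^0.248 = 1.20359
Power-density ratio: P_B/P_A = (V_B/V_A)³ = (1.20359)³ = 1.74356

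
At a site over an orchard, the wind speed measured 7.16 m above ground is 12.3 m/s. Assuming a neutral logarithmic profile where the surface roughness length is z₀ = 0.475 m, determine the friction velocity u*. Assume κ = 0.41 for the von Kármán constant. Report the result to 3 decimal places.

u* ≈ 1.859 m/s

Log law: V(z) = (u*/κ) · ln(z/z₀) ⇒ u* = κ · V / ln(z/z₀)
u* = 0.41 × 12.3 / ln(7.16/0.475) = 0.41 × 12.3 / 2.7130
   = 5.0430 / 2.7130 = 1.8589 m/s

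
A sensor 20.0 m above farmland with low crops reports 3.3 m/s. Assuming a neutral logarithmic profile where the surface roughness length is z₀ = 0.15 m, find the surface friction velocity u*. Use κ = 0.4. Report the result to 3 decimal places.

Log law: V(z) = (u*/κ) · ln(z/z₀) ⇒ u* = κ · V / ln(z/z₀)
u* = 0.4 × 3.3 / ln(20.0/0.15) = 0.4 × 3.3 / 4.8929
   = 1.3200 / 4.8929 = 0.2698 m/s

u* ≈ 0.270 m/s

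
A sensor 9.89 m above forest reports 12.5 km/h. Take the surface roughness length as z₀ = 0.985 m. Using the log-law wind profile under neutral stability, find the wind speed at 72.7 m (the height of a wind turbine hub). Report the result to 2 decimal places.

23.31 km/h

Log law: V(z) ∝ ln(z/z₀), so V₂/V₁ = ln(z₂/z₀) / ln(z₁/z₀).
ln(72.7/0.985) = 4.3015, ln(9.89/0.985) = 2.3066
V₂ = 12.5 × 4.3015/2.3066 = 12.5 × 1.8648 = 23.3102 km/h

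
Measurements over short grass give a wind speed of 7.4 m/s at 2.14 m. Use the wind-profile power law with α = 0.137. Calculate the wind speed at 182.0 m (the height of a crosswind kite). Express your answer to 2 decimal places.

13.60 m/s

Power-law profile: V₂ = V₁ · (z₂/z₁)^α
V₂ = 7.4 × (182.0/2.14)^0.137 = 7.4 × (85.0467)^0.137
    = 7.4 × 1.8381 = 13.6018 m/s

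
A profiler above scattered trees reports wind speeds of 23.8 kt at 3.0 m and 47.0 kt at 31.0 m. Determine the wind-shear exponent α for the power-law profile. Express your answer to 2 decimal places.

Power law: V₂/V₁ = (z₂/z₁)^α ⇒ α = ln(V₂/V₁) / ln(z₂/z₁)
α = ln(47.0/23.8) / ln(31.0/3.0) = ln(1.9748) / ln(10.3333)
  = 0.68046 / 2.33537 = 0.29137

α ≈ 0.29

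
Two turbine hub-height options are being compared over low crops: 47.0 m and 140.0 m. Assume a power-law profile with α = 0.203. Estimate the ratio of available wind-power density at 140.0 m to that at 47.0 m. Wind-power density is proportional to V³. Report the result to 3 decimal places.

Speed ratio: V_B/V_A = (z_B/z_A)^α = (140.0/47.0)^0.203 = (2.9787)^0.203 = 1.24804
Power-density ratio: P_B/P_A = (V_B/V_A)³ = (1.24804)³ = 1.94395

1.944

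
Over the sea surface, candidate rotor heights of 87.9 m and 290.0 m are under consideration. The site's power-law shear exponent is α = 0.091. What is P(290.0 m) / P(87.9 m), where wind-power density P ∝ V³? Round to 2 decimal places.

Speed ratio: V_B/V_A = (z_B/z_A)^α = (290.0/87.9)^0.091 = (3.2992)^0.091 = 1.11474
Power-density ratio: P_B/P_A = (V_B/V_A)³ = (1.11474)³ = 1.38524

1.39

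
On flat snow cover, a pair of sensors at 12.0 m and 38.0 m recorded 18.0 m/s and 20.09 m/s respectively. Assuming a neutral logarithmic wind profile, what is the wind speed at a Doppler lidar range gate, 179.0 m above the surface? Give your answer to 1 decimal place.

22.9 m/s

Log law: V ∝ ln(z/z₀). From the pair, with r = V₁/V₂ = 0.89597,
ln z₀ = (ln z₁ − r·ln z₂)/(1 − r) = (2.4849 − 0.89597×3.6376)/0.10403 = -7.4425 → z₀ = 0.0005858 m
V₃ = V₁ · ln(z₃/z₀)/ln(z₁/z₀) = 18.0 × 12.6299/9.9274 = 22.9000 m/s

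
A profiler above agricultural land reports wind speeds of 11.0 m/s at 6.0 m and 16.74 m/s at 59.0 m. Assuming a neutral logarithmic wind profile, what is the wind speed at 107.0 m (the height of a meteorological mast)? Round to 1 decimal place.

18.2 m/s

Log law: V ∝ ln(z/z₀). From the pair, with r = V₁/V₂ = 0.65711,
ln z₀ = (ln z₁ − r·ln z₂)/(1 − r) = (1.7918 − 0.65711×4.0775)/0.34289 = -2.5887 → z₀ = 0.07512 m
V₃ = V₁ · ln(z₃/z₀)/ln(z₁/z₀) = 11.0 × 7.2615/4.3804 = 18.2349 m/s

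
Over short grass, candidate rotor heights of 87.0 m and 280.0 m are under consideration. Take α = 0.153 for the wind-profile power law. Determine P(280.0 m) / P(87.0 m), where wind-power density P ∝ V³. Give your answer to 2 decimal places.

1.71

Speed ratio: V_B/V_A = (z_B/z_A)^α = (280.0/87.0)^0.153 = (3.2184)^0.153 = 1.19583
Power-density ratio: P_B/P_A = (V_B/V_A)³ = (1.19583)³ = 1.71004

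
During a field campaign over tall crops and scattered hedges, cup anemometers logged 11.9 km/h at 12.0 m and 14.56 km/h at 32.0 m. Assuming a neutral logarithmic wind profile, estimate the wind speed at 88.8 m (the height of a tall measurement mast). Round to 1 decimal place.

Log law: V ∝ ln(z/z₀). From the pair, with r = V₁/V₂ = 0.81731,
ln z₀ = (ln z₁ − r·ln z₂)/(1 − r) = (2.4849 − 0.81731×3.4657)/0.18269 = -1.9030 → z₀ = 0.1491 m
V₃ = V₁ · ln(z₃/z₀)/ln(z₁/z₀) = 11.9 × 6.3894/4.3879 = 17.3280 km/h

17.3 km/h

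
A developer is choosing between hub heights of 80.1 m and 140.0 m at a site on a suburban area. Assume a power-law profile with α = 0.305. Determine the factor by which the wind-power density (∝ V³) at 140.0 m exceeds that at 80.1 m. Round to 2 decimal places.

Speed ratio: V_B/V_A = (z_B/z_A)^α = (140.0/80.1)^0.305 = (1.7478)^0.305 = 1.18566
Power-density ratio: P_B/P_A = (V_B/V_A)³ = (1.18566)³ = 1.66680

1.67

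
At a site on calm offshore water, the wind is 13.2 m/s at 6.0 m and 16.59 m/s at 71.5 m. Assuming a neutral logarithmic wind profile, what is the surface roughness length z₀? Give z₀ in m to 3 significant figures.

Log law: V(z) ∝ ln(z/z₀). With r = V₁/V₂ = 13.2/16.59 = 0.79566,
r · ln(z₂/z₀) = ln(z₁/z₀) ⇒ ln z₀ = (ln z₁ − r·ln z₂)/(1 − r)
ln z₀ = (1.79176 − 0.79566×4.26970) / 0.20434 = -7.8568
z₀ = exp(-7.8568) = 0.0003871 m

z₀ ≈ 0.000387 m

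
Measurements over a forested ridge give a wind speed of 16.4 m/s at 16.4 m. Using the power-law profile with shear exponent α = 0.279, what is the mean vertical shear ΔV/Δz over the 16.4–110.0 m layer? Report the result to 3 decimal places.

Power law: V₂ = V₁ · (z₂/z₁)^α = 16.4 × (6.7073)^0.279 = 27.8902 m/s
ΔV/Δz = (27.8902 − 16.4)/(110.0 − 16.4) = 11.4902/93.6000 = 0.12276 m/s/m

0.123 m/s/m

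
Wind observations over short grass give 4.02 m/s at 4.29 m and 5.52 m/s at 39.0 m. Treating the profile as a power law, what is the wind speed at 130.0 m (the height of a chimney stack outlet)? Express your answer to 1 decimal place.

6.6 m/s

First find α: α = ln(V₂/V₁)/ln(z₂/z₁) = ln(5.52/4.02)/ln(39.0/4.29) = 0.31710/2.20727 = 0.1437
Extrapolate from 39.0 m to 130.0 m: V₃ = 5.52 × (130.0/39.0)^0.1437 = 5.52 × 1.1888 = 6.5623 m/s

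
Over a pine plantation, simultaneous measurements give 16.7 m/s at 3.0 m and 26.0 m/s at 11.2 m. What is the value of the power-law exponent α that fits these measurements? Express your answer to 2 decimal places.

α ≈ 0.34

Power law: V₂/V₁ = (z₂/z₁)^α ⇒ α = ln(V₂/V₁) / ln(z₂/z₁)
α = ln(26.0/16.7) / ln(11.2/3.0) = ln(1.5569) / ln(3.7333)
  = 0.44269 / 1.31730 = 0.33606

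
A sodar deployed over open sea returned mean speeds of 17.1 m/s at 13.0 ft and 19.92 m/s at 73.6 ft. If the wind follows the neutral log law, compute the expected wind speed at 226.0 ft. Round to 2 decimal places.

21.74 m/s

Log law: V ∝ ln(z/z₀). From the pair, with r = V₁/V₂ = 0.85843,
ln z₀ = (ln z₁ − r·ln z₂)/(1 − r) = (2.5649 − 0.85843×4.2986)/0.14157 = -7.9479 → z₀ = 0.0003534 ft
V₃ = V₁ · ln(z₃/z₀)/ln(z₁/z₀) = 17.1 × 13.3684/10.5128 = 21.7448 m/s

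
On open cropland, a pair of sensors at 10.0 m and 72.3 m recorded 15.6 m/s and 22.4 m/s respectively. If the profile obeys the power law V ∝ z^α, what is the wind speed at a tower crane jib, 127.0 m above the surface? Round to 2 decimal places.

24.83 m/s

First find α: α = ln(V₂/V₁)/ln(z₂/z₁) = ln(22.4/15.6)/ln(72.3/10.0) = 0.36179/1.97824 = 0.1829
Extrapolate from 72.3 m to 127.0 m: V₃ = 22.4 × (127.0/72.3)^0.1829 = 22.4 × 1.1085 = 24.8310 m/s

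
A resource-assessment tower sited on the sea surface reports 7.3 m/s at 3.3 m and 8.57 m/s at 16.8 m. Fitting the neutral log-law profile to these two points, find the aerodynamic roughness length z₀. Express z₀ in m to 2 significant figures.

Log law: V(z) ∝ ln(z/z₀). With r = V₁/V₂ = 7.3/8.57 = 0.85181,
r · ln(z₂/z₀) = ln(z₁/z₀) ⇒ ln z₀ = (ln z₁ − r·ln z₂)/(1 − r)
ln z₀ = (1.19392 − 0.85181×2.82138) / 0.14819 = -8.1607
z₀ = exp(-8.1607) = 0.0002856 m

z₀ ≈ 0.00029 m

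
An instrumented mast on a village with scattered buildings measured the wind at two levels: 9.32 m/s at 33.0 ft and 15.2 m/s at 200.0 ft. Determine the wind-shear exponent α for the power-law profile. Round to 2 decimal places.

Power law: V₂/V₁ = (z₂/z₁)^α ⇒ α = ln(V₂/V₁) / ln(z₂/z₁)
α = ln(15.2/9.32) / ln(200.0/33.0) = ln(1.6309) / ln(6.0606)
  = 0.48913 / 1.80181 = 0.27147

α ≈ 0.27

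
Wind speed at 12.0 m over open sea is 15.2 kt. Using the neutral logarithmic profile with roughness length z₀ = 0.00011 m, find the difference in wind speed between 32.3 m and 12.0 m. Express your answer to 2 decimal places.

1.30 kt

Log law: V₂ = V₁ · ln(z₂/z₀)/ln(z₁/z₀) = 15.2 × 12.5901/11.5999 = 16.4975 kt
ΔV = 16.4975 − 15.2 = 1.2975 kt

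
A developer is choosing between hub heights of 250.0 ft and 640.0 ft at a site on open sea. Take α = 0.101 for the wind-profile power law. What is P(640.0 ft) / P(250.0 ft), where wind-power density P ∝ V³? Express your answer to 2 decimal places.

Speed ratio: V_B/V_A = (z_B/z_A)^α = (640.0/250.0)^0.101 = (2.5600)^0.101 = 1.09959
Power-density ratio: P_B/P_A = (V_B/V_A)³ = (1.09959)³ = 1.32953

1.33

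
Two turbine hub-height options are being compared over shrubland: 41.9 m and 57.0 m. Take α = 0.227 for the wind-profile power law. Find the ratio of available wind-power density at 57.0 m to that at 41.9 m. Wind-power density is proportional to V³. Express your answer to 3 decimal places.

Speed ratio: V_B/V_A = (z_B/z_A)^α = (57.0/41.9)^0.227 = (1.3604)^0.227 = 1.07236
Power-density ratio: P_B/P_A = (V_B/V_A)³ = (1.07236)³ = 1.23317

1.233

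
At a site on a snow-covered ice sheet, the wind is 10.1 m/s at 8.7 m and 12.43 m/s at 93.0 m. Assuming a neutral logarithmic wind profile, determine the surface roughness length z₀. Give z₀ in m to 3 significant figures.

Log law: V(z) ∝ ln(z/z₀). With r = V₁/V₂ = 10.1/12.43 = 0.81255,
r · ln(z₂/z₀) = ln(z₁/z₀) ⇒ ln z₀ = (ln z₁ − r·ln z₂)/(1 − r)
ln z₀ = (2.16332 − 0.81255×4.53260) / 0.18745 = -8.1069
z₀ = exp(-8.1069) = 0.0003014 m

z₀ ≈ 0.000301 m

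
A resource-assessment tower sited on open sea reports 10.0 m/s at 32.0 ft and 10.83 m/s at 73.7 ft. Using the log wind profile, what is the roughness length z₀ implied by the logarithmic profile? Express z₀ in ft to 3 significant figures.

z₀ ≈ 0.00138 ft

Log law: V(z) ∝ ln(z/z₀). With r = V₁/V₂ = 10.0/10.83 = 0.92336,
r · ln(z₂/z₀) = ln(z₁/z₀) ⇒ ln z₀ = (ln z₁ − r·ln z₂)/(1 − r)
ln z₀ = (3.46574 − 0.92336×4.30000) / 0.07664 = -6.5857
z₀ = exp(-6.5857) = 0.001380 ft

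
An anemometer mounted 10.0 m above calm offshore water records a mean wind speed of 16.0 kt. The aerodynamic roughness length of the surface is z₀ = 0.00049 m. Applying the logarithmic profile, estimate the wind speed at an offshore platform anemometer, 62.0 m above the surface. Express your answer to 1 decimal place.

Log law: V(z) ∝ ln(z/z₀), so V₂/V₁ = ln(z₂/z₀) / ln(z₁/z₀).
ln(62.0/0.00049) = 11.7482, ln(10.0/0.00049) = 9.9237
V₂ = 16.0 × 11.7482/9.9237 = 16.0 × 1.1839 = 18.9417 kt

18.9 kt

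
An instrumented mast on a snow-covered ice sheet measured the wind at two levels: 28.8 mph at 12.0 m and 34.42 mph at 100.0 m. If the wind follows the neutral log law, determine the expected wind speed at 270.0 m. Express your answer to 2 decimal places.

Log law: V ∝ ln(z/z₀). From the pair, with r = V₁/V₂ = 0.83672,
ln z₀ = (ln z₁ − r·ln z₂)/(1 − r) = (2.4849 − 0.83672×4.6052)/0.16328 = -8.3805 → z₀ = 0.0002293 m
V₃ = V₁ · ln(z₃/z₀)/ln(z₁/z₀) = 28.8 × 13.9789/10.8654 = 37.0527 mph

37.05 mph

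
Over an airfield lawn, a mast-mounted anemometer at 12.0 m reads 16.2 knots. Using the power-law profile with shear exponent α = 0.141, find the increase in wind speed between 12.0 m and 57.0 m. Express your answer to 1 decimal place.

4.0 knots

Power law: V₂ = V₁ · (z₂/z₁)^α = 16.2 × (4.7500)^0.141 = 20.1804 knots
ΔV = 20.1804 − 16.2 = 3.9804 knots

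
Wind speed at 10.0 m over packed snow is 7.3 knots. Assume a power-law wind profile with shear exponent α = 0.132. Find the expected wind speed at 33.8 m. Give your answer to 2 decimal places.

Power-law profile: V₂ = V₁ · (z₂/z₁)^α
V₂ = 7.3 × (33.8/10.0)^0.132 = 7.3 × (3.3800)^0.132
    = 7.3 × 1.1744 = 8.5731 knots

8.57 knots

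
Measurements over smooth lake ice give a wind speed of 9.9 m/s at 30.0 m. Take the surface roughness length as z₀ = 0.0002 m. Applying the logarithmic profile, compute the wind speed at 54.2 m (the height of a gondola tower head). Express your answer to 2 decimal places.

10.39 m/s

Log law: V(z) ∝ ln(z/z₀), so V₂/V₁ = ln(z₂/z₀) / ln(z₁/z₀).
ln(54.2/0.0002) = 12.5099, ln(30.0/0.0002) = 11.9184
V₂ = 9.9 × 12.5099/11.9184 = 9.9 × 1.0496 = 10.3913 m/s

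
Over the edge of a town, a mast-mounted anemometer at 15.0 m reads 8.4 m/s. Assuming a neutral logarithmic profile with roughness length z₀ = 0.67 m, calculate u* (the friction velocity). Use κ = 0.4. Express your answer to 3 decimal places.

Log law: V(z) = (u*/κ) · ln(z/z₀) ⇒ u* = κ · V / ln(z/z₀)
u* = 0.4 × 8.4 / ln(15.0/0.67) = 0.4 × 8.4 / 3.1085
   = 3.3600 / 3.1085 = 1.0809 m/s

u* ≈ 1.081 m/s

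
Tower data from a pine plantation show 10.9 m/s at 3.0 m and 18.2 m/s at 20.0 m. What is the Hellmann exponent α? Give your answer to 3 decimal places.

Power law: V₂/V₁ = (z₂/z₁)^α ⇒ α = ln(V₂/V₁) / ln(z₂/z₁)
α = ln(18.2/10.9) / ln(20.0/3.0) = ln(1.6697) / ln(6.6667)
  = 0.51266 / 1.89712 = 0.27023

α ≈ 0.270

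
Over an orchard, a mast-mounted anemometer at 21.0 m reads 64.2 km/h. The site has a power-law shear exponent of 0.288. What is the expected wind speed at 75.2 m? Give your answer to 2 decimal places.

92.70 km/h

Power-law profile: V₂ = V₁ · (z₂/z₁)^α
V₂ = 64.2 × (75.2/21.0)^0.288 = 64.2 × (3.5810)^0.288
    = 64.2 × 1.4439 = 92.7015 km/h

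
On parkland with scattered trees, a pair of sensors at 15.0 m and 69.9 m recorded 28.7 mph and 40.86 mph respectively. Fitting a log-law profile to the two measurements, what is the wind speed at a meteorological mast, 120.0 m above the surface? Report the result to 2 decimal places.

45.13 mph

Log law: V ∝ ln(z/z₀). From the pair, with r = V₁/V₂ = 0.70240,
ln z₀ = (ln z₁ − r·ln z₂)/(1 − r) = (2.7081 − 0.70240×4.2471)/0.29760 = -0.9243 → z₀ = 0.3968 m
V₃ = V₁ · ln(z₃/z₀)/ln(z₁/z₀) = 28.7 × 5.7118/3.6324 = 45.1300 mph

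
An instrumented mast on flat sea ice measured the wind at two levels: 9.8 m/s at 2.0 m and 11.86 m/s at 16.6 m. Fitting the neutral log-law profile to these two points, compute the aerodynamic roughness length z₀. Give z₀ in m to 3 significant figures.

z₀ ≈ 0.0000849 m

Log law: V(z) ∝ ln(z/z₀). With r = V₁/V₂ = 9.8/11.86 = 0.82631,
r · ln(z₂/z₀) = ln(z₁/z₀) ⇒ ln z₀ = (ln z₁ − r·ln z₂)/(1 − r)
ln z₀ = (0.69315 − 0.82631×2.80940) / 0.17369 = -9.3745
z₀ = exp(-9.3745) = 0.00008486 m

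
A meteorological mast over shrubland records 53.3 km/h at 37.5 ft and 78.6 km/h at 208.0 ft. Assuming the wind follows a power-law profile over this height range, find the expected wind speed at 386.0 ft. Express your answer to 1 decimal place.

90.4 km/h

First find α: α = ln(V₂/V₁)/ln(z₂/z₁) = ln(78.6/53.3)/ln(208.0/37.5) = 0.38844/1.71320 = 0.2267
Extrapolate from 208.0 ft to 386.0 ft: V₃ = 78.6 × (386.0/208.0)^0.2267 = 78.6 × 1.1505 = 90.4285 km/h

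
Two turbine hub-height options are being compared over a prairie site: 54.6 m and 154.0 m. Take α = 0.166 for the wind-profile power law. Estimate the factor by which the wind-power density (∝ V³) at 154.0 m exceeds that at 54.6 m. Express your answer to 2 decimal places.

1.68

Speed ratio: V_B/V_A = (z_B/z_A)^α = (154.0/54.6)^0.166 = (2.8205)^0.166 = 1.18783
Power-density ratio: P_B/P_A = (V_B/V_A)³ = (1.18783)³ = 1.67596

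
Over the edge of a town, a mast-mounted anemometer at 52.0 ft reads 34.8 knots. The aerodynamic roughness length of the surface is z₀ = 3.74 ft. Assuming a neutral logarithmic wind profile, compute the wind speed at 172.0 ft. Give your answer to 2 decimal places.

50.62 knots

Log law: V(z) ∝ ln(z/z₀), so V₂/V₁ = ln(z₂/z₀) / ln(z₁/z₀).
ln(172.0/3.74) = 3.8284, ln(52.0/3.74) = 2.6322
V₂ = 34.8 × 3.8284/2.6322 = 34.8 × 1.4545 = 50.6157 knots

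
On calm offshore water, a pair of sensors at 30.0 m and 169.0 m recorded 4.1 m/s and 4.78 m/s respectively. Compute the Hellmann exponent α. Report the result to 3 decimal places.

α ≈ 0.089

Power law: V₂/V₁ = (z₂/z₁)^α ⇒ α = ln(V₂/V₁) / ln(z₂/z₁)
α = ln(4.78/4.1) / ln(169.0/30.0) = ln(1.1659) / ln(5.6333)
  = 0.15345 / 1.72870 = 0.08877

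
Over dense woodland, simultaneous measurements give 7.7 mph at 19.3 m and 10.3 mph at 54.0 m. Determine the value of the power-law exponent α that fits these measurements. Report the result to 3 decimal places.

α ≈ 0.283

Power law: V₂/V₁ = (z₂/z₁)^α ⇒ α = ln(V₂/V₁) / ln(z₂/z₁)
α = ln(10.3/7.7) / ln(54.0/19.3) = ln(1.3377) / ln(2.7979)
  = 0.29092 / 1.02888 = 0.28276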